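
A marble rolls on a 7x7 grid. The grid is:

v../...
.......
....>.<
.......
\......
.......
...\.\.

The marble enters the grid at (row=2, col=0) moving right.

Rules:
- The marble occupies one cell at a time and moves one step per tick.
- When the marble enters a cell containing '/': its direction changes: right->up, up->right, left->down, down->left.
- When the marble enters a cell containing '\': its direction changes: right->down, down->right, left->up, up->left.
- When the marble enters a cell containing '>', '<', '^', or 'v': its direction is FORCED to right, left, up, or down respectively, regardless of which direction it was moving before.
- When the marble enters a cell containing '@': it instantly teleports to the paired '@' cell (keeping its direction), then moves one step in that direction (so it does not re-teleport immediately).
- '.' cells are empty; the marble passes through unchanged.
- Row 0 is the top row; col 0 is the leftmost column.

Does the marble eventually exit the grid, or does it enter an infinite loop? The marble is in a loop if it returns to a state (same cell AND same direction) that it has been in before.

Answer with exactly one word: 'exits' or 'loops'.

Step 1: enter (2,0), '.' pass, move right to (2,1)
Step 2: enter (2,1), '.' pass, move right to (2,2)
Step 3: enter (2,2), '.' pass, move right to (2,3)
Step 4: enter (2,3), '.' pass, move right to (2,4)
Step 5: enter (2,4), '>' forces right->right, move right to (2,5)
Step 6: enter (2,5), '.' pass, move right to (2,6)
Step 7: enter (2,6), '<' forces right->left, move left to (2,5)
Step 8: enter (2,5), '.' pass, move left to (2,4)
Step 9: enter (2,4), '>' forces left->right, move right to (2,5)
Step 10: at (2,5) dir=right — LOOP DETECTED (seen before)

Answer: loops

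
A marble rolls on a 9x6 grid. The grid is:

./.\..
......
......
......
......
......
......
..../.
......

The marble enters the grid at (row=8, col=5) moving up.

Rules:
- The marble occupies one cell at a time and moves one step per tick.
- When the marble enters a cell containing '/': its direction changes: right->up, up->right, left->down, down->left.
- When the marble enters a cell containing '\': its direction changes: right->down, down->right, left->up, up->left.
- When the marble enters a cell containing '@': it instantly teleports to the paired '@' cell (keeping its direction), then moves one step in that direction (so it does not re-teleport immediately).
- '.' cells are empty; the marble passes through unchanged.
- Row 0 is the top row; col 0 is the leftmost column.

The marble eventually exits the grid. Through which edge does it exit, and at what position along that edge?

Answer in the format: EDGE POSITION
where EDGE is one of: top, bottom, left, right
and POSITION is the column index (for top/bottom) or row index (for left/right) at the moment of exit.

Answer: top 5

Derivation:
Step 1: enter (8,5), '.' pass, move up to (7,5)
Step 2: enter (7,5), '.' pass, move up to (6,5)
Step 3: enter (6,5), '.' pass, move up to (5,5)
Step 4: enter (5,5), '.' pass, move up to (4,5)
Step 5: enter (4,5), '.' pass, move up to (3,5)
Step 6: enter (3,5), '.' pass, move up to (2,5)
Step 7: enter (2,5), '.' pass, move up to (1,5)
Step 8: enter (1,5), '.' pass, move up to (0,5)
Step 9: enter (0,5), '.' pass, move up to (-1,5)
Step 10: at (-1,5) — EXIT via top edge, pos 5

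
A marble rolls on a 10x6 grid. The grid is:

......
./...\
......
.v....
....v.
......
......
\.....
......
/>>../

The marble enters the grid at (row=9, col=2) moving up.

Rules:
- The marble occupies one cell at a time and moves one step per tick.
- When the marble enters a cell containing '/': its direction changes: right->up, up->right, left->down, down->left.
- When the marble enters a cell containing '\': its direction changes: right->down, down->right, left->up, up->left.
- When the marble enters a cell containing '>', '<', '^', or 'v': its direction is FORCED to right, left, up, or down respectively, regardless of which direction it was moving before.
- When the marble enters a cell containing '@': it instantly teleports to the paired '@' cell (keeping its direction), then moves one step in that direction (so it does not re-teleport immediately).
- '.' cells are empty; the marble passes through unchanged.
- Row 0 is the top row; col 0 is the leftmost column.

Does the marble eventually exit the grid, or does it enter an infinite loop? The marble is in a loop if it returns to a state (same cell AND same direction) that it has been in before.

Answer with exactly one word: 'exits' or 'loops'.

Answer: loops

Derivation:
Step 1: enter (9,2), '>' forces up->right, move right to (9,3)
Step 2: enter (9,3), '.' pass, move right to (9,4)
Step 3: enter (9,4), '.' pass, move right to (9,5)
Step 4: enter (9,5), '/' deflects right->up, move up to (8,5)
Step 5: enter (8,5), '.' pass, move up to (7,5)
Step 6: enter (7,5), '.' pass, move up to (6,5)
Step 7: enter (6,5), '.' pass, move up to (5,5)
Step 8: enter (5,5), '.' pass, move up to (4,5)
Step 9: enter (4,5), '.' pass, move up to (3,5)
Step 10: enter (3,5), '.' pass, move up to (2,5)
Step 11: enter (2,5), '.' pass, move up to (1,5)
Step 12: enter (1,5), '\' deflects up->left, move left to (1,4)
Step 13: enter (1,4), '.' pass, move left to (1,3)
Step 14: enter (1,3), '.' pass, move left to (1,2)
Step 15: enter (1,2), '.' pass, move left to (1,1)
Step 16: enter (1,1), '/' deflects left->down, move down to (2,1)
Step 17: enter (2,1), '.' pass, move down to (3,1)
Step 18: enter (3,1), 'v' forces down->down, move down to (4,1)
Step 19: enter (4,1), '.' pass, move down to (5,1)
Step 20: enter (5,1), '.' pass, move down to (6,1)
Step 21: enter (6,1), '.' pass, move down to (7,1)
Step 22: enter (7,1), '.' pass, move down to (8,1)
Step 23: enter (8,1), '.' pass, move down to (9,1)
Step 24: enter (9,1), '>' forces down->right, move right to (9,2)
Step 25: enter (9,2), '>' forces right->right, move right to (9,3)
Step 26: at (9,3) dir=right — LOOP DETECTED (seen before)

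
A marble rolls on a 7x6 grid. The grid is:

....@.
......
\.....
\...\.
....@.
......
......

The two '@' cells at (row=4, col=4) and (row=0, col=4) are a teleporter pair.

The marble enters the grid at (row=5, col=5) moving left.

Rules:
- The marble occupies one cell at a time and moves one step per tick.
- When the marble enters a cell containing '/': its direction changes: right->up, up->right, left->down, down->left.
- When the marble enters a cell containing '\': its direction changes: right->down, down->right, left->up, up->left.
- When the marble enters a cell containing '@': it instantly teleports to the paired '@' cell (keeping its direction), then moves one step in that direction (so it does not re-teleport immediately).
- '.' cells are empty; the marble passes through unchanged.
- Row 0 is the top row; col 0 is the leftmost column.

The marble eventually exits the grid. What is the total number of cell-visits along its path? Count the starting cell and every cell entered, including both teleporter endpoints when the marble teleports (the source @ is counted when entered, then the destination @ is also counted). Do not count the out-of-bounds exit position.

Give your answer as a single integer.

Step 1: enter (5,5), '.' pass, move left to (5,4)
Step 2: enter (5,4), '.' pass, move left to (5,3)
Step 3: enter (5,3), '.' pass, move left to (5,2)
Step 4: enter (5,2), '.' pass, move left to (5,1)
Step 5: enter (5,1), '.' pass, move left to (5,0)
Step 6: enter (5,0), '.' pass, move left to (5,-1)
Step 7: at (5,-1) — EXIT via left edge, pos 5
Path length (cell visits): 6

Answer: 6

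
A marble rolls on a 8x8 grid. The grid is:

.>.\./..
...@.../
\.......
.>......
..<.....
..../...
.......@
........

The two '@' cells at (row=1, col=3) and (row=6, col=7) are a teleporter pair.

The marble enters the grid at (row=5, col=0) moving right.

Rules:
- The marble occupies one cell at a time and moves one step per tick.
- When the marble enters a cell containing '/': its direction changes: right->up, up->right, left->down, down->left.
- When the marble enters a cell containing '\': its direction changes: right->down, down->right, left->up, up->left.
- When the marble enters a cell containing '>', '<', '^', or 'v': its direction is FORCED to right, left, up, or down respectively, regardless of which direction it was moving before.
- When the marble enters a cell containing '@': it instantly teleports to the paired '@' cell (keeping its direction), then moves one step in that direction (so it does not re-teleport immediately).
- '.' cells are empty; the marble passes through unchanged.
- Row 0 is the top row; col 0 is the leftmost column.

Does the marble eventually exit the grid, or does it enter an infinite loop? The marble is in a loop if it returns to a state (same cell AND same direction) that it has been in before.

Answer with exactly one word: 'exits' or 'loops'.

Answer: exits

Derivation:
Step 1: enter (5,0), '.' pass, move right to (5,1)
Step 2: enter (5,1), '.' pass, move right to (5,2)
Step 3: enter (5,2), '.' pass, move right to (5,3)
Step 4: enter (5,3), '.' pass, move right to (5,4)
Step 5: enter (5,4), '/' deflects right->up, move up to (4,4)
Step 6: enter (4,4), '.' pass, move up to (3,4)
Step 7: enter (3,4), '.' pass, move up to (2,4)
Step 8: enter (2,4), '.' pass, move up to (1,4)
Step 9: enter (1,4), '.' pass, move up to (0,4)
Step 10: enter (0,4), '.' pass, move up to (-1,4)
Step 11: at (-1,4) — EXIT via top edge, pos 4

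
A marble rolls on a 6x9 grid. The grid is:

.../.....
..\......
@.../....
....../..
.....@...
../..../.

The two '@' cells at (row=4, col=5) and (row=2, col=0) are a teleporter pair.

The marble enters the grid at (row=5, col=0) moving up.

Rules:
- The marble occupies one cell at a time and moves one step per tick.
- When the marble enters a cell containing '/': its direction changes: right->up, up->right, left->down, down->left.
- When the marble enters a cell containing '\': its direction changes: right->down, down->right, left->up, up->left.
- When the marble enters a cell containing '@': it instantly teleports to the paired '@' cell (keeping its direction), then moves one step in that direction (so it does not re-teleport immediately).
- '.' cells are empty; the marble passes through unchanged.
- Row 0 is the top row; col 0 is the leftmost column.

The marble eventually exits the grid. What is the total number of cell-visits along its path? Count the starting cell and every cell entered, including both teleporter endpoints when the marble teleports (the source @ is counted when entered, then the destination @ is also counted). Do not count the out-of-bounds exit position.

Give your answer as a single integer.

Answer: 9

Derivation:
Step 1: enter (5,0), '.' pass, move up to (4,0)
Step 2: enter (4,0), '.' pass, move up to (3,0)
Step 3: enter (3,0), '.' pass, move up to (2,0)
Step 4: enter (2,0), '@' teleport (2,0)->(4,5), also enter (4,5), move up to (3,5)
Step 5: enter (3,5), '.' pass, move up to (2,5)
Step 6: enter (2,5), '.' pass, move up to (1,5)
Step 7: enter (1,5), '.' pass, move up to (0,5)
Step 8: enter (0,5), '.' pass, move up to (-1,5)
Step 9: at (-1,5) — EXIT via top edge, pos 5
Path length (cell visits): 9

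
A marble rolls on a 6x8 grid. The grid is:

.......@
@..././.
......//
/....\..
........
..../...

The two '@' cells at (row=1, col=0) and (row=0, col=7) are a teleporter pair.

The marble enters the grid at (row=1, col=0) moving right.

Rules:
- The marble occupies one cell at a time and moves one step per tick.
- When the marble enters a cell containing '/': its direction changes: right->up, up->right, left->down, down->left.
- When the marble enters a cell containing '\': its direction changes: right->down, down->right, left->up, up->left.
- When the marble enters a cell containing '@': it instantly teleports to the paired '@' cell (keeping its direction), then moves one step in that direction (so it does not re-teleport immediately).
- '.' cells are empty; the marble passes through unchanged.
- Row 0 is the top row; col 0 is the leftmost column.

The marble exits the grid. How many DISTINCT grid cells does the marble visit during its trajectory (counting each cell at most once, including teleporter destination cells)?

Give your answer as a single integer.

Step 1: enter (1,0), '@' teleport (1,0)->(0,7), also enter (0,7), move right to (0,8)
Step 2: at (0,8) — EXIT via right edge, pos 0
Distinct cells visited: 2 (path length 2)

Answer: 2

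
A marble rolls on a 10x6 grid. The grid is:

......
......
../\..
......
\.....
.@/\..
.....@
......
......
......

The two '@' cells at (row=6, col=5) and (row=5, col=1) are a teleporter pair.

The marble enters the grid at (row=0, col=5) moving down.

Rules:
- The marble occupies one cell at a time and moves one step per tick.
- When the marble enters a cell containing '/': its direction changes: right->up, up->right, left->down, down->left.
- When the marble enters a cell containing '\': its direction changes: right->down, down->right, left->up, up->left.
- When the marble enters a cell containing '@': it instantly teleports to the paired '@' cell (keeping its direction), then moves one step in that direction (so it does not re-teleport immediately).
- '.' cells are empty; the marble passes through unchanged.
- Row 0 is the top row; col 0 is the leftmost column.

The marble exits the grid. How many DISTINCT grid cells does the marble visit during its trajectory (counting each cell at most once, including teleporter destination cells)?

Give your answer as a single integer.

Answer: 12

Derivation:
Step 1: enter (0,5), '.' pass, move down to (1,5)
Step 2: enter (1,5), '.' pass, move down to (2,5)
Step 3: enter (2,5), '.' pass, move down to (3,5)
Step 4: enter (3,5), '.' pass, move down to (4,5)
Step 5: enter (4,5), '.' pass, move down to (5,5)
Step 6: enter (5,5), '.' pass, move down to (6,5)
Step 7: enter (6,5), '@' teleport (6,5)->(5,1), also enter (5,1), move down to (6,1)
Step 8: enter (6,1), '.' pass, move down to (7,1)
Step 9: enter (7,1), '.' pass, move down to (8,1)
Step 10: enter (8,1), '.' pass, move down to (9,1)
Step 11: enter (9,1), '.' pass, move down to (10,1)
Step 12: at (10,1) — EXIT via bottom edge, pos 1
Distinct cells visited: 12 (path length 12)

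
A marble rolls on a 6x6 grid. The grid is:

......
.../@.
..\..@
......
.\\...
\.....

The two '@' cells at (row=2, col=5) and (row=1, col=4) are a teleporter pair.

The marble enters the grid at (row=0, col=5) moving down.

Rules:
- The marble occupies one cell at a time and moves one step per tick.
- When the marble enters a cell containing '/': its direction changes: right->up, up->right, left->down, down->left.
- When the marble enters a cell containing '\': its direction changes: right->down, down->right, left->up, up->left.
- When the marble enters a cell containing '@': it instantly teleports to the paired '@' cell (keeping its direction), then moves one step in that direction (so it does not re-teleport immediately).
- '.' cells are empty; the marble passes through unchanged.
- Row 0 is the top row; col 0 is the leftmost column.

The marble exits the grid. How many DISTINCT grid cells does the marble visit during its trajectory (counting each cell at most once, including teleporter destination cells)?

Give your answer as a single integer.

Answer: 8

Derivation:
Step 1: enter (0,5), '.' pass, move down to (1,5)
Step 2: enter (1,5), '.' pass, move down to (2,5)
Step 3: enter (2,5), '@' teleport (2,5)->(1,4), also enter (1,4), move down to (2,4)
Step 4: enter (2,4), '.' pass, move down to (3,4)
Step 5: enter (3,4), '.' pass, move down to (4,4)
Step 6: enter (4,4), '.' pass, move down to (5,4)
Step 7: enter (5,4), '.' pass, move down to (6,4)
Step 8: at (6,4) — EXIT via bottom edge, pos 4
Distinct cells visited: 8 (path length 8)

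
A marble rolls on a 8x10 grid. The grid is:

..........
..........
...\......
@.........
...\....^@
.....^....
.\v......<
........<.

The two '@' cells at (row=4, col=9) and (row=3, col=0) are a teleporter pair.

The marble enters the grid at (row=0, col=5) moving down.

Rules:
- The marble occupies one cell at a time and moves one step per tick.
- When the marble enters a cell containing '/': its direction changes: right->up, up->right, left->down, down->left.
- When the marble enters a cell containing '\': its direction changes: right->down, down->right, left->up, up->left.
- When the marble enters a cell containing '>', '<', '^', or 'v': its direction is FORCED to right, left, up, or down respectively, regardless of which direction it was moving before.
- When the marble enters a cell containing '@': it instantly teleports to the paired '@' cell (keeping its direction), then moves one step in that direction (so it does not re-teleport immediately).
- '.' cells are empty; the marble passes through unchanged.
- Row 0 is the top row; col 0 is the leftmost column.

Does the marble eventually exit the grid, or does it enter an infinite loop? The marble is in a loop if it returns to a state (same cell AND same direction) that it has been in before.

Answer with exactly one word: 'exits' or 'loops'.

Step 1: enter (0,5), '.' pass, move down to (1,5)
Step 2: enter (1,5), '.' pass, move down to (2,5)
Step 3: enter (2,5), '.' pass, move down to (3,5)
Step 4: enter (3,5), '.' pass, move down to (4,5)
Step 5: enter (4,5), '.' pass, move down to (5,5)
Step 6: enter (5,5), '^' forces down->up, move up to (4,5)
Step 7: enter (4,5), '.' pass, move up to (3,5)
Step 8: enter (3,5), '.' pass, move up to (2,5)
Step 9: enter (2,5), '.' pass, move up to (1,5)
Step 10: enter (1,5), '.' pass, move up to (0,5)
Step 11: enter (0,5), '.' pass, move up to (-1,5)
Step 12: at (-1,5) — EXIT via top edge, pos 5

Answer: exits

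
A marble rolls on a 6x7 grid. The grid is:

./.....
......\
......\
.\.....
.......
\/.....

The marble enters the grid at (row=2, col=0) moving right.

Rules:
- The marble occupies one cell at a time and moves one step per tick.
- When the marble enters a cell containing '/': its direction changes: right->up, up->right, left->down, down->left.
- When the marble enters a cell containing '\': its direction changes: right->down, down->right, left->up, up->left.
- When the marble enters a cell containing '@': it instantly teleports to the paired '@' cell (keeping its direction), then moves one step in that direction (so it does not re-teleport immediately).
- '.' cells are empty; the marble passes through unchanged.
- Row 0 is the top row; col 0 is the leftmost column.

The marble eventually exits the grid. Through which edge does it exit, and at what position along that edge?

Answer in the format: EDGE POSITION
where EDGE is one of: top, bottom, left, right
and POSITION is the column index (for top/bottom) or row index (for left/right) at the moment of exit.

Step 1: enter (2,0), '.' pass, move right to (2,1)
Step 2: enter (2,1), '.' pass, move right to (2,2)
Step 3: enter (2,2), '.' pass, move right to (2,3)
Step 4: enter (2,3), '.' pass, move right to (2,4)
Step 5: enter (2,4), '.' pass, move right to (2,5)
Step 6: enter (2,5), '.' pass, move right to (2,6)
Step 7: enter (2,6), '\' deflects right->down, move down to (3,6)
Step 8: enter (3,6), '.' pass, move down to (4,6)
Step 9: enter (4,6), '.' pass, move down to (5,6)
Step 10: enter (5,6), '.' pass, move down to (6,6)
Step 11: at (6,6) — EXIT via bottom edge, pos 6

Answer: bottom 6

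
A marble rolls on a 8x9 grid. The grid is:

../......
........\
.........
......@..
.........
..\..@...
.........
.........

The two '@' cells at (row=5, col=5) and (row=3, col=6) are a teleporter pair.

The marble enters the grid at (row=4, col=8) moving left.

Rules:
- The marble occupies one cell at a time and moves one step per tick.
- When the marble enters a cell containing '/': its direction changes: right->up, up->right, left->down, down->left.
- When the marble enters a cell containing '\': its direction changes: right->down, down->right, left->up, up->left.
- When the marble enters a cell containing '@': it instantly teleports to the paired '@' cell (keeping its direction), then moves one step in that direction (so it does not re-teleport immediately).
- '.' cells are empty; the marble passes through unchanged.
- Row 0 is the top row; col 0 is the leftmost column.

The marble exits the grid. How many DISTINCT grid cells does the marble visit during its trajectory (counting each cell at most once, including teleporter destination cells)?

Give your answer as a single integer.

Answer: 9

Derivation:
Step 1: enter (4,8), '.' pass, move left to (4,7)
Step 2: enter (4,7), '.' pass, move left to (4,6)
Step 3: enter (4,6), '.' pass, move left to (4,5)
Step 4: enter (4,5), '.' pass, move left to (4,4)
Step 5: enter (4,4), '.' pass, move left to (4,3)
Step 6: enter (4,3), '.' pass, move left to (4,2)
Step 7: enter (4,2), '.' pass, move left to (4,1)
Step 8: enter (4,1), '.' pass, move left to (4,0)
Step 9: enter (4,0), '.' pass, move left to (4,-1)
Step 10: at (4,-1) — EXIT via left edge, pos 4
Distinct cells visited: 9 (path length 9)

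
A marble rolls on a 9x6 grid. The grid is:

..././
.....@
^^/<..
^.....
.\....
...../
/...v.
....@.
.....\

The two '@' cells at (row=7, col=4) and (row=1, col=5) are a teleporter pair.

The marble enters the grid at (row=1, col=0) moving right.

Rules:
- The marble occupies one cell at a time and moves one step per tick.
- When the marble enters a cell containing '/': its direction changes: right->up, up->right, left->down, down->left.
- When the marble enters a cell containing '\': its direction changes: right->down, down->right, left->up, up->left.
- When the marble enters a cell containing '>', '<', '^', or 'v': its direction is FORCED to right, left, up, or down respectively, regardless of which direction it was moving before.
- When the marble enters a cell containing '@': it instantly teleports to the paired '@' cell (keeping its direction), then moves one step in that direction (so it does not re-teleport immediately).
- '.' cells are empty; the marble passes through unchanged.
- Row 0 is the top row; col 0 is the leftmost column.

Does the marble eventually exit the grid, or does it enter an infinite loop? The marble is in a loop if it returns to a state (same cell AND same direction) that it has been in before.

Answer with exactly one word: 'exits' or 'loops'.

Step 1: enter (1,0), '.' pass, move right to (1,1)
Step 2: enter (1,1), '.' pass, move right to (1,2)
Step 3: enter (1,2), '.' pass, move right to (1,3)
Step 4: enter (1,3), '.' pass, move right to (1,4)
Step 5: enter (1,4), '.' pass, move right to (1,5)
Step 6: enter (1,5), '@' teleport (1,5)->(7,4), also enter (7,4), move right to (7,5)
Step 7: enter (7,5), '.' pass, move right to (7,6)
Step 8: at (7,6) — EXIT via right edge, pos 7

Answer: exits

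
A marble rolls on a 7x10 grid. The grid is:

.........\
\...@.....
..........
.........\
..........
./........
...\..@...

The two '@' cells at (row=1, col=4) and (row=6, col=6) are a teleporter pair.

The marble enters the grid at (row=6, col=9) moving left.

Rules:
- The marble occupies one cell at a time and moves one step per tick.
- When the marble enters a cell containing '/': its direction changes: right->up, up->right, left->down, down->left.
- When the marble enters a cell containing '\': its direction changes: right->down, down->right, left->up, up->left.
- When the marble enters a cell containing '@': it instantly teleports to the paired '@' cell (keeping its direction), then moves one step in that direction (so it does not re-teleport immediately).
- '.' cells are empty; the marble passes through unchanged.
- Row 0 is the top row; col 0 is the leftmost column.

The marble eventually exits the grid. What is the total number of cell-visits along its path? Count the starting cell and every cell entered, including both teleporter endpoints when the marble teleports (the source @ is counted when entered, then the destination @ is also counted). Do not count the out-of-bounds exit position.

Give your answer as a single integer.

Answer: 10

Derivation:
Step 1: enter (6,9), '.' pass, move left to (6,8)
Step 2: enter (6,8), '.' pass, move left to (6,7)
Step 3: enter (6,7), '.' pass, move left to (6,6)
Step 4: enter (6,6), '@' teleport (6,6)->(1,4), also enter (1,4), move left to (1,3)
Step 5: enter (1,3), '.' pass, move left to (1,2)
Step 6: enter (1,2), '.' pass, move left to (1,1)
Step 7: enter (1,1), '.' pass, move left to (1,0)
Step 8: enter (1,0), '\' deflects left->up, move up to (0,0)
Step 9: enter (0,0), '.' pass, move up to (-1,0)
Step 10: at (-1,0) — EXIT via top edge, pos 0
Path length (cell visits): 10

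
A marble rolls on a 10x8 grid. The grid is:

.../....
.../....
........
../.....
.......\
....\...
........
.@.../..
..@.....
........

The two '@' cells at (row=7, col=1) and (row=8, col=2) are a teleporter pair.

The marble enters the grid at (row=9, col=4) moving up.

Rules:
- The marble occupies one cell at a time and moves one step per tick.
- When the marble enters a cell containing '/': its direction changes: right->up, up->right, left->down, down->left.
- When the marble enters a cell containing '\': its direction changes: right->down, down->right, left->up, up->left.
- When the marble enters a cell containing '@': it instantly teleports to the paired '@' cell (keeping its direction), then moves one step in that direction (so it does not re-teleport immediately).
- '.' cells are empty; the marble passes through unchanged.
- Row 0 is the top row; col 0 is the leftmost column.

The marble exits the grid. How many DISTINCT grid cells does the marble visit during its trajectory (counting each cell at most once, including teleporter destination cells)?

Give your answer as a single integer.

Step 1: enter (9,4), '.' pass, move up to (8,4)
Step 2: enter (8,4), '.' pass, move up to (7,4)
Step 3: enter (7,4), '.' pass, move up to (6,4)
Step 4: enter (6,4), '.' pass, move up to (5,4)
Step 5: enter (5,4), '\' deflects up->left, move left to (5,3)
Step 6: enter (5,3), '.' pass, move left to (5,2)
Step 7: enter (5,2), '.' pass, move left to (5,1)
Step 8: enter (5,1), '.' pass, move left to (5,0)
Step 9: enter (5,0), '.' pass, move left to (5,-1)
Step 10: at (5,-1) — EXIT via left edge, pos 5
Distinct cells visited: 9 (path length 9)

Answer: 9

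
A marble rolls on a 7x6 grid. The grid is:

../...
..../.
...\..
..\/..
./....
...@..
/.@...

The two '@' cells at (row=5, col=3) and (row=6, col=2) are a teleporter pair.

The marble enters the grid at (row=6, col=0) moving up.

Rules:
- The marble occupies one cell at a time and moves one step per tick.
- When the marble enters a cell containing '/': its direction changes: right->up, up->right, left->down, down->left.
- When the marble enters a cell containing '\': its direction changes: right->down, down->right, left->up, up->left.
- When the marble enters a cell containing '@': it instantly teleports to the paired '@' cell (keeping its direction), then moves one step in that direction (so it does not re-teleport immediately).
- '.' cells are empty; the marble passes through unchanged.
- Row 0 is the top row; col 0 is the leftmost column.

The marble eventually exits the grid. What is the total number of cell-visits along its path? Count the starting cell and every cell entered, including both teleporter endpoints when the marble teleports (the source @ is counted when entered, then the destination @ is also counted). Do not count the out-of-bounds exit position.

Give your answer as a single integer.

Step 1: enter (6,0), '/' deflects up->right, move right to (6,1)
Step 2: enter (6,1), '.' pass, move right to (6,2)
Step 3: enter (6,2), '@' teleport (6,2)->(5,3), also enter (5,3), move right to (5,4)
Step 4: enter (5,4), '.' pass, move right to (5,5)
Step 5: enter (5,5), '.' pass, move right to (5,6)
Step 6: at (5,6) — EXIT via right edge, pos 5
Path length (cell visits): 6

Answer: 6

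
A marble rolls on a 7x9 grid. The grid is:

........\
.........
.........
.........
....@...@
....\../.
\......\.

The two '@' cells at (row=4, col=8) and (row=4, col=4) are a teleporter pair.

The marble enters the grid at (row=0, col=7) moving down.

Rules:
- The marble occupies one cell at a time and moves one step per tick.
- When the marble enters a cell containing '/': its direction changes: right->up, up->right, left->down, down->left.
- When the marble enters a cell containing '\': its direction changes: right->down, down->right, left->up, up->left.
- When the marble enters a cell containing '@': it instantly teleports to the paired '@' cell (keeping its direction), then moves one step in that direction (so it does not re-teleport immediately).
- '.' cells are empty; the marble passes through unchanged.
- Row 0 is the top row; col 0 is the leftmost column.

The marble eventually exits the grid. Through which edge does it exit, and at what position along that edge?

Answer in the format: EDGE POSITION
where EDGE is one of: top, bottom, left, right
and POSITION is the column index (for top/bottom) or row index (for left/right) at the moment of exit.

Answer: left 0

Derivation:
Step 1: enter (0,7), '.' pass, move down to (1,7)
Step 2: enter (1,7), '.' pass, move down to (2,7)
Step 3: enter (2,7), '.' pass, move down to (3,7)
Step 4: enter (3,7), '.' pass, move down to (4,7)
Step 5: enter (4,7), '.' pass, move down to (5,7)
Step 6: enter (5,7), '/' deflects down->left, move left to (5,6)
Step 7: enter (5,6), '.' pass, move left to (5,5)
Step 8: enter (5,5), '.' pass, move left to (5,4)
Step 9: enter (5,4), '\' deflects left->up, move up to (4,4)
Step 10: enter (4,4), '@' teleport (4,4)->(4,8), also enter (4,8), move up to (3,8)
Step 11: enter (3,8), '.' pass, move up to (2,8)
Step 12: enter (2,8), '.' pass, move up to (1,8)
Step 13: enter (1,8), '.' pass, move up to (0,8)
Step 14: enter (0,8), '\' deflects up->left, move left to (0,7)
Step 15: enter (0,7), '.' pass, move left to (0,6)
Step 16: enter (0,6), '.' pass, move left to (0,5)
Step 17: enter (0,5), '.' pass, move left to (0,4)
Step 18: enter (0,4), '.' pass, move left to (0,3)
Step 19: enter (0,3), '.' pass, move left to (0,2)
Step 20: enter (0,2), '.' pass, move left to (0,1)
Step 21: enter (0,1), '.' pass, move left to (0,0)
Step 22: enter (0,0), '.' pass, move left to (0,-1)
Step 23: at (0,-1) — EXIT via left edge, pos 0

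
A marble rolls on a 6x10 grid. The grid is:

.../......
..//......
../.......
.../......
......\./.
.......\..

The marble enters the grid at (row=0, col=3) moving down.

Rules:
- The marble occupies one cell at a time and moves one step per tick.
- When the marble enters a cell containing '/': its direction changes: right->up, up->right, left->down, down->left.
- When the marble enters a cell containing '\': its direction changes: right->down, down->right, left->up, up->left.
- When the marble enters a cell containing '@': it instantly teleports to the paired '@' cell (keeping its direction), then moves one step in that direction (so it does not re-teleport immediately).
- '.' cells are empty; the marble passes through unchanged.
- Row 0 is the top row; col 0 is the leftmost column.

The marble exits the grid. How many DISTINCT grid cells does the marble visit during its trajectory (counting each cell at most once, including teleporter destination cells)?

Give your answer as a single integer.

Answer: 4

Derivation:
Step 1: enter (0,3), '/' deflects down->left, move left to (0,2)
Step 2: enter (0,2), '.' pass, move left to (0,1)
Step 3: enter (0,1), '.' pass, move left to (0,0)
Step 4: enter (0,0), '.' pass, move left to (0,-1)
Step 5: at (0,-1) — EXIT via left edge, pos 0
Distinct cells visited: 4 (path length 4)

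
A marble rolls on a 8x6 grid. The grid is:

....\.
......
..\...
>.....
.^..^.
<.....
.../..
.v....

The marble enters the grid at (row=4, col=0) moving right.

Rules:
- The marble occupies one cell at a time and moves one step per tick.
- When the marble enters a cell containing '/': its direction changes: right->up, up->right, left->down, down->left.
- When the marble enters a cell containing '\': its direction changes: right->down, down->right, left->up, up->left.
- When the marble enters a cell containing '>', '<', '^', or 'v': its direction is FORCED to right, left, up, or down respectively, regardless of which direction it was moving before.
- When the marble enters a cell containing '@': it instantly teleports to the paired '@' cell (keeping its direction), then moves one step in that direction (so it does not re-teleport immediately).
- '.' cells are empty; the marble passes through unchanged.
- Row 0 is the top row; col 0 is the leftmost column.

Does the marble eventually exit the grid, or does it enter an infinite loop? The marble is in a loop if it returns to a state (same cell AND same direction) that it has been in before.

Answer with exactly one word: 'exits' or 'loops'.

Step 1: enter (4,0), '.' pass, move right to (4,1)
Step 2: enter (4,1), '^' forces right->up, move up to (3,1)
Step 3: enter (3,1), '.' pass, move up to (2,1)
Step 4: enter (2,1), '.' pass, move up to (1,1)
Step 5: enter (1,1), '.' pass, move up to (0,1)
Step 6: enter (0,1), '.' pass, move up to (-1,1)
Step 7: at (-1,1) — EXIT via top edge, pos 1

Answer: exits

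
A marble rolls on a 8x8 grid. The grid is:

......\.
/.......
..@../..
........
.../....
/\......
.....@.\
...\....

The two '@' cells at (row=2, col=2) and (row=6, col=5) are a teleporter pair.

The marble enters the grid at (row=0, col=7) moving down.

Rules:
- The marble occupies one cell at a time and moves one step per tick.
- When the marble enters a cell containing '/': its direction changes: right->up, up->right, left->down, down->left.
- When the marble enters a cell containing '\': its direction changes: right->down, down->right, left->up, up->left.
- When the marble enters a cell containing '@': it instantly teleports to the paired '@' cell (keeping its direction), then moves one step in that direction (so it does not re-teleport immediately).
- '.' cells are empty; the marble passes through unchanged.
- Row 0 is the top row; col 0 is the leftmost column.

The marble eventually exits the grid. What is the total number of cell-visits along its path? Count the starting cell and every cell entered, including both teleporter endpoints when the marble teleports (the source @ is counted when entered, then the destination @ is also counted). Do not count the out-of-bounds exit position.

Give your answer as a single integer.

Answer: 7

Derivation:
Step 1: enter (0,7), '.' pass, move down to (1,7)
Step 2: enter (1,7), '.' pass, move down to (2,7)
Step 3: enter (2,7), '.' pass, move down to (3,7)
Step 4: enter (3,7), '.' pass, move down to (4,7)
Step 5: enter (4,7), '.' pass, move down to (5,7)
Step 6: enter (5,7), '.' pass, move down to (6,7)
Step 7: enter (6,7), '\' deflects down->right, move right to (6,8)
Step 8: at (6,8) — EXIT via right edge, pos 6
Path length (cell visits): 7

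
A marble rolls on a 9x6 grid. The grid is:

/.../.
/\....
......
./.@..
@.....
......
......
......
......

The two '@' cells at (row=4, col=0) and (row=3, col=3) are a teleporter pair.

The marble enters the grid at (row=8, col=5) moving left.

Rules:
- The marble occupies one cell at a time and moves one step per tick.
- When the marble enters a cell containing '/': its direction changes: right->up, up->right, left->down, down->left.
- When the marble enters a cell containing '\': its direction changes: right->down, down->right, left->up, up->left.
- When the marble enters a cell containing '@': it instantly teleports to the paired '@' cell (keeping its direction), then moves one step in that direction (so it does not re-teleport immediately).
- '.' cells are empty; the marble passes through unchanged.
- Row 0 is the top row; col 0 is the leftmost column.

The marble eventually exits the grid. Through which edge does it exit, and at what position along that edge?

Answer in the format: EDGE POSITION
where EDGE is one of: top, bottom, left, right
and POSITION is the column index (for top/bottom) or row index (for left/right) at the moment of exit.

Answer: left 8

Derivation:
Step 1: enter (8,5), '.' pass, move left to (8,4)
Step 2: enter (8,4), '.' pass, move left to (8,3)
Step 3: enter (8,3), '.' pass, move left to (8,2)
Step 4: enter (8,2), '.' pass, move left to (8,1)
Step 5: enter (8,1), '.' pass, move left to (8,0)
Step 6: enter (8,0), '.' pass, move left to (8,-1)
Step 7: at (8,-1) — EXIT via left edge, pos 8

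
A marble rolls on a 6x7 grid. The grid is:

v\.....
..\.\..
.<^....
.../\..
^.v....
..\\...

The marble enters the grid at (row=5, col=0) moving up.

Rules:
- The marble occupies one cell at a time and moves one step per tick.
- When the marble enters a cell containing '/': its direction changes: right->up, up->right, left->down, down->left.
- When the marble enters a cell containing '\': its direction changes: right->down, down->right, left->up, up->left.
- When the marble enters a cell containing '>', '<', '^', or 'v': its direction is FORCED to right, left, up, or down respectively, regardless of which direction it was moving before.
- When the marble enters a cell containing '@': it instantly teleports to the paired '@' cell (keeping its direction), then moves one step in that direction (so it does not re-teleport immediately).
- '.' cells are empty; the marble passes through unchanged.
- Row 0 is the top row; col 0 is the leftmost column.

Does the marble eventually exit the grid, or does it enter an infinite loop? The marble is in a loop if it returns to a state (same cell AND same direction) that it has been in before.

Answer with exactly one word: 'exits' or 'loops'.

Step 1: enter (5,0), '.' pass, move up to (4,0)
Step 2: enter (4,0), '^' forces up->up, move up to (3,0)
Step 3: enter (3,0), '.' pass, move up to (2,0)
Step 4: enter (2,0), '.' pass, move up to (1,0)
Step 5: enter (1,0), '.' pass, move up to (0,0)
Step 6: enter (0,0), 'v' forces up->down, move down to (1,0)
Step 7: enter (1,0), '.' pass, move down to (2,0)
Step 8: enter (2,0), '.' pass, move down to (3,0)
Step 9: enter (3,0), '.' pass, move down to (4,0)
Step 10: enter (4,0), '^' forces down->up, move up to (3,0)
Step 11: at (3,0) dir=up — LOOP DETECTED (seen before)

Answer: loops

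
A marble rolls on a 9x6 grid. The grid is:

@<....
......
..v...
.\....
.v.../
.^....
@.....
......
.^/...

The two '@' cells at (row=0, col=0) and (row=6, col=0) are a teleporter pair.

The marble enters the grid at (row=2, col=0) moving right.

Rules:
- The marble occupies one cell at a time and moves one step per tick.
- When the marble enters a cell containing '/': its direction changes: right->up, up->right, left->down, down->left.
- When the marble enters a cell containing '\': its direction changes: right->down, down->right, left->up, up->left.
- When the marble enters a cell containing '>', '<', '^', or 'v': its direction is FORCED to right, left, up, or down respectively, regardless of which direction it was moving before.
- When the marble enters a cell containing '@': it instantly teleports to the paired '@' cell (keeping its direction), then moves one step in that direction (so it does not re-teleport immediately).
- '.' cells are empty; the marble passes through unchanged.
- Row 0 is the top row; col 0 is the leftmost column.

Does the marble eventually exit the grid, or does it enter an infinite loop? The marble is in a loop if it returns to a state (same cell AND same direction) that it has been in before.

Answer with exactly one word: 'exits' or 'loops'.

Answer: loops

Derivation:
Step 1: enter (2,0), '.' pass, move right to (2,1)
Step 2: enter (2,1), '.' pass, move right to (2,2)
Step 3: enter (2,2), 'v' forces right->down, move down to (3,2)
Step 4: enter (3,2), '.' pass, move down to (4,2)
Step 5: enter (4,2), '.' pass, move down to (5,2)
Step 6: enter (5,2), '.' pass, move down to (6,2)
Step 7: enter (6,2), '.' pass, move down to (7,2)
Step 8: enter (7,2), '.' pass, move down to (8,2)
Step 9: enter (8,2), '/' deflects down->left, move left to (8,1)
Step 10: enter (8,1), '^' forces left->up, move up to (7,1)
Step 11: enter (7,1), '.' pass, move up to (6,1)
Step 12: enter (6,1), '.' pass, move up to (5,1)
Step 13: enter (5,1), '^' forces up->up, move up to (4,1)
Step 14: enter (4,1), 'v' forces up->down, move down to (5,1)
Step 15: enter (5,1), '^' forces down->up, move up to (4,1)
Step 16: at (4,1) dir=up — LOOP DETECTED (seen before)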